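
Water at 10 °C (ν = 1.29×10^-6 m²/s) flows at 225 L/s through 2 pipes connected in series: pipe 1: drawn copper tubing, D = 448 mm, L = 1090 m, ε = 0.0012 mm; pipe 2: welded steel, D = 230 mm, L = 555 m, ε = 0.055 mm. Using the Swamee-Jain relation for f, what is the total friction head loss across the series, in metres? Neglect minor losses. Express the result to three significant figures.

H ≈ 58.2 m

Pipe 1: V = 1.427 m/s, Re = 4.96×10^5, ε/D = 2.68×10^-6, f = 0.01315, h_1 = f(L/D)V²/2g = 3.323 m
Pipe 2: V = 5.415 m/s, Re = 9.66×10^5, ε/D = 2.39×10^-4, f = 0.01521, h_2 = f(L/D)V²/2g = 54.85 m
Series → Q common, losses add: H = Σh = 58.18 m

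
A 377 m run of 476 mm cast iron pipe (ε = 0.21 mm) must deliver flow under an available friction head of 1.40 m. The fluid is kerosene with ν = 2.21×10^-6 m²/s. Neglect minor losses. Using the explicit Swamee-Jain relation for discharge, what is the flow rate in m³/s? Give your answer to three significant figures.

Q ≈ 0.248 m³/s

Swamee-Jain (Type II): Q = -0.965·√(gD⁵h_f/L)·ln[ε/(3.7D) + √(3.17ν²L/(gD³h_f))]
√(gD⁵h_f/L) = √(9.81·0.476⁵·1.40/377) = 0.02984
ε/(3.7D) = 1.19×10^-4; √(3.17ν²L/(gD³h_f)) = 6.28×10^-5
Q = -0.965·0.02984·ln(1.820×10^-4) = 0.2479 m³/s
Check: V = 1.39 m/s, Re = 3.00×10^5, f = 0.01798, h_f = 1.41 m ≈ 1.40 m ✓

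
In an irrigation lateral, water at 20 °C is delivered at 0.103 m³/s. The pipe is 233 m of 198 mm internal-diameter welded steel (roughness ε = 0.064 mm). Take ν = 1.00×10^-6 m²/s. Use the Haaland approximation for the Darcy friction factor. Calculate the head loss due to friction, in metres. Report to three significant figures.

h_f ≈ 10.8 m

V = 4Q/(πD²) = 4·0.103/(π·0.198²) = 3.345 m/s
Re = VD/ν = 3.345·0.198/1.00×10^-6 = 6.62×10^5 → turbulent
ε/D = 0.064/198 = 3.23×10^-4
Haaland: f = 0.01609
h_f = f(L/D)V²/(2g) = 0.01609·(233/0.198)·3.345²/(2·9.81) = 10.80 m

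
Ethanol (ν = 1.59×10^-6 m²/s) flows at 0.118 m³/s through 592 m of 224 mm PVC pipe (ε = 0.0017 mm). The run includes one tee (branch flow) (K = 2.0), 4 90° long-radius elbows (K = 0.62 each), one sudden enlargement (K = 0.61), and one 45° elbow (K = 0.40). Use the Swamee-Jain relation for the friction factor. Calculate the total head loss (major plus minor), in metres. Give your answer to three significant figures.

V = 4Q/(πD²) = 2.994 m/s; V²/2g = 0.4570 m
Re = 4.22×10^5, ε/D = 7.59×10^-6 → f = 0.01361 (Swamee-Jain)
Major: h_f = f(L/D)·V²/2g = 0.01361·2643·0.4570 = 16.44 m
Minor: ΣK = 5.49; h_m = ΣK·V²/2g = 2.509 m
Total H_L = 16.44 + 2.509 = 18.94 m

H_L ≈ 18.9 m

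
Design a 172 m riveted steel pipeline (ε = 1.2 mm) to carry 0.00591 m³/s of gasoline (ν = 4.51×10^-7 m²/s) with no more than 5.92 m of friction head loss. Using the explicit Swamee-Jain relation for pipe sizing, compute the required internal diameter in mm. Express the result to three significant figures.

Swamee-Jain (Type III): D = 0.66·[ε^1.25·(LQ²/(gh_f))^4.75 + ν·Q^9.4·(L/(gh_f))^5.2]^0.04
LQ²/(gh_f) = 1.034×10^-4; L/(gh_f) = 2.962
Term 1 = ε^1.25·(…)^4.75 = 2.62×10^-23; Term 2 = ν·Q^9.4·(…)^5.2 = 1.44×10^-25
D = 0.66·(2.62×10^-23 + 1.44×10^-25)^0.04 = 0.08249 m = 82.5 mm
Check: V = 1.11 m/s, Re = 2.02×10^5, f = 0.04359, h_f = 5.67 m ≈ 5.92 m ✓

D ≈ 82.5 mm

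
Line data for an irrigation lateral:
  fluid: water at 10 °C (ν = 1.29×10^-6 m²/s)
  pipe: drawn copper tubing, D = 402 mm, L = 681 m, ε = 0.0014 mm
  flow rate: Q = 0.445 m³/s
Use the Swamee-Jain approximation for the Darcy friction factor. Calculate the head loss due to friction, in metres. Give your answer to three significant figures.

h_f ≈ 12.2 m

V = 4Q/(πD²) = 4·0.445/(π·0.402²) = 3.506 m/s
Re = VD/ν = 3.506·0.402/1.29×10^-6 = 1.09×10^6 → turbulent
ε/D = 0.0014/402 = 3.48×10^-6
Swamee-Jain: f = 0.01153
h_f = f(L/D)V²/(2g) = 0.01153·(681/0.402)·3.506²/(2·9.81) = 12.24 m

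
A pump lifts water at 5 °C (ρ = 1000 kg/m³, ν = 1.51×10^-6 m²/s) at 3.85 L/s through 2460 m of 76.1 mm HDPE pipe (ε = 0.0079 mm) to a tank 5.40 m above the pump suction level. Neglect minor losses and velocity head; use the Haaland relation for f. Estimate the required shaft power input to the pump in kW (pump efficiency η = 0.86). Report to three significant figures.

V = 4Q/(πD²) = 0.8465 m/s; Re = 4.27×10^4; ε/D = 1.04×10^-4; f = 0.02174
h_f = f(L/D)V²/2g = 25.66 m
Total head H = z + h_f = 5.40 + 25.66 = 31.06 m
P_hyd = ρgQH = 1000·9.81·0.00385·31.06 = 1.173 kW
P_shaft = P_hyd/η = 1.173/0.86 = 1.364 kW

P_shaft ≈ 1.36 kW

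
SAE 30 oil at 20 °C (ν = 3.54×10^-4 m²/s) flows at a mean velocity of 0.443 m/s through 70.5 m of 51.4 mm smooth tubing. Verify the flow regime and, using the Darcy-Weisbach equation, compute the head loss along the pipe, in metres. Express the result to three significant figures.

Re = VD/ν = 0.443·0.05140/3.54×10^-4 = 64.3 → laminar (Re < 2300)
f = 64/Re = 0.9950
h_f = f(L/D)V²/(2g) = 0.9950·(70.5/0.05140)·0.443²/(2·9.81) = 13.65 m

h_f ≈ 13.7 m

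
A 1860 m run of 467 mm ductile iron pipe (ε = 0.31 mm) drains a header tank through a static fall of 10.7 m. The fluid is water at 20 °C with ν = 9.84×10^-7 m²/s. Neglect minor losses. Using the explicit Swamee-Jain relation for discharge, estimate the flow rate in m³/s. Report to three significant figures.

Swamee-Jain (Type II): Q = -0.965·√(gD⁵h_f/L)·ln[ε/(3.7D) + √(3.17ν²L/(gD³h_f))]
√(gD⁵h_f/L) = √(9.81·0.467⁵·10.7/1860) = 0.03540
ε/(3.7D) = 1.79×10^-4; √(3.17ν²L/(gD³h_f)) = 2.31×10^-5
Q = -0.965·0.03540·ln(2.025×10^-4) = 0.2906 m³/s
Check: V = 1.70 m/s, Re = 8.05×10^5, f = 0.01842, h_f = 10.8 m ≈ 10.7 m ✓

Q ≈ 0.291 m³/s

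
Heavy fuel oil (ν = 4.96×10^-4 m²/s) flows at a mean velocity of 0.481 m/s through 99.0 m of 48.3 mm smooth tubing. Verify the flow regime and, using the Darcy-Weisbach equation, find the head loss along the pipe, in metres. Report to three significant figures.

h_f ≈ 33.0 m

Re = VD/ν = 0.481·0.04830/4.96×10^-4 = 46.8 → laminar (Re < 2300)
f = 64/Re = 1.366
h_f = f(L/D)V²/(2g) = 1.366·(99.0/0.04830)·0.481²/(2·9.81) = 33.03 m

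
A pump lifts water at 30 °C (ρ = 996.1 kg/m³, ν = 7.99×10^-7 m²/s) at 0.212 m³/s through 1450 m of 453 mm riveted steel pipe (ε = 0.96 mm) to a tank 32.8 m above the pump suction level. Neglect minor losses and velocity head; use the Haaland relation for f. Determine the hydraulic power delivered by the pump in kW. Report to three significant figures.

P_hyd ≈ 82.0 kW

V = 4Q/(πD²) = 1.315 m/s; Re = 7.46×10^5; ε/D = 0.00212; f = 0.02404
h_f = f(L/D)V²/2g = 6.786 m
Total head H = z + h_f = 32.8 + 6.786 = 39.59 m
P_hyd = ρgQH = 996.1·9.81·0.212·39.59 = 82.01 kW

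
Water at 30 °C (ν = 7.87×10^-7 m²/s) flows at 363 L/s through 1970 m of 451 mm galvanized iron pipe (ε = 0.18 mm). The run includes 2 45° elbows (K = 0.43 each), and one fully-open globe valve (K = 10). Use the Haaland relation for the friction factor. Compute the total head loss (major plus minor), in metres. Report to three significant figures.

V = 4Q/(πD²) = 2.272 m/s; V²/2g = 0.2632 m
Re = 1.30×10^6, ε/D = 3.99×10^-4 → f = 0.01632 (Haaland)
Major: h_f = f(L/D)·V²/2g = 0.01632·4368·0.2632 = 18.76 m
Minor: ΣK = 10.9; h_m = ΣK·V²/2g = 2.858 m
Total H_L = 18.76 + 2.858 = 21.62 m

H_L ≈ 21.6 m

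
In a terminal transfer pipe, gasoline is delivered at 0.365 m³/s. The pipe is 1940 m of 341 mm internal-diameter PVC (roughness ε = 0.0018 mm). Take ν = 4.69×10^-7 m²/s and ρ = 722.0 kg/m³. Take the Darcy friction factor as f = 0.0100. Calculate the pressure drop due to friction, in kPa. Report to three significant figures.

Δp ≈ 328 kPa

V = 4Q/(πD²) = 4·0.365/(π·0.341²) = 3.997 m/s
h_f = f(L/D)V²/(2g) = 0.01000·(1940/0.341)·3.997²/(2·9.81) = 46.32 m
Δp = ρg·h_f = 722.0·9.81·46.32 = 328.1 kPa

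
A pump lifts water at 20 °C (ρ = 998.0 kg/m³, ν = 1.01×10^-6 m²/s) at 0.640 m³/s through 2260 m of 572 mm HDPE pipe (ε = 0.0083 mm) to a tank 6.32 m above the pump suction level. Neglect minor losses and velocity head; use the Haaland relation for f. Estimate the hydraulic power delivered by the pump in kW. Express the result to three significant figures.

P_hyd ≈ 128 kW

V = 4Q/(πD²) = 2.491 m/s; Re = 1.41×10^6; ε/D = 1.45×10^-5; f = 0.01128
h_f = f(L/D)V²/2g = 14.10 m
Total head H = z + h_f = 6.32 + 14.10 = 20.42 m
P_hyd = ρgQH = 998.0·9.81·0.640·20.42 = 127.9 kW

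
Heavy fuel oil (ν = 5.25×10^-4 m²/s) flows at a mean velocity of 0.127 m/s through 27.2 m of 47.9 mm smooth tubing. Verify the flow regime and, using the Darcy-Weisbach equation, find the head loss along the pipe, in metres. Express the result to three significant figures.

Re = VD/ν = 0.127·0.04790/5.25×10^-4 = 11.6 → laminar (Re < 2300)
f = 64/Re = 5.523
h_f = f(L/D)V²/(2g) = 5.523·(27.2/0.04790)·0.127²/(2·9.81) = 2.578 m

h_f ≈ 2.58 m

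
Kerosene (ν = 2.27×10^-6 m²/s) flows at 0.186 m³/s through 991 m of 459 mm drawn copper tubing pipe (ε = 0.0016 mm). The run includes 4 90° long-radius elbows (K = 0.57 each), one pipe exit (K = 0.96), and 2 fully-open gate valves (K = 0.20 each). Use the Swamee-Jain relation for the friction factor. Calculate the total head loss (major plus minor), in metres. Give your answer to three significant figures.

V = 4Q/(πD²) = 1.124 m/s; V²/2g = 0.06440 m
Re = 2.27×10^5, ε/D = 3.49×10^-6 → f = 0.01519 (Swamee-Jain)
Major: h_f = f(L/D)·V²/2g = 0.01519·2159·0.06440 = 2.112 m
Minor: ΣK = 3.64; h_m = ΣK·V²/2g = 0.2344 m
Total H_L = 2.112 + 0.2344 = 2.346 m

H_L ≈ 2.35 m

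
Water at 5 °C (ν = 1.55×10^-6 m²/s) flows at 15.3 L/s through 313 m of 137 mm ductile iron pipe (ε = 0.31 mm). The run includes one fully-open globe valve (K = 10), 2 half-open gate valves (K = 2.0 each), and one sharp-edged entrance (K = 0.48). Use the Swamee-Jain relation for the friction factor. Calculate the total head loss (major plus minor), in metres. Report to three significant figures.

H_L ≈ 4.07 m

V = 4Q/(πD²) = 1.038 m/s; V²/2g = 0.05491 m
Re = 9.17×10^4, ε/D = 0.00226 → f = 0.02614 (Swamee-Jain)
Major: h_f = f(L/D)·V²/2g = 0.02614·2285·0.05491 = 3.279 m
Minor: ΣK = 14.5; h_m = ΣK·V²/2g = 0.7950 m
Total H_L = 3.279 + 0.7950 = 4.074 m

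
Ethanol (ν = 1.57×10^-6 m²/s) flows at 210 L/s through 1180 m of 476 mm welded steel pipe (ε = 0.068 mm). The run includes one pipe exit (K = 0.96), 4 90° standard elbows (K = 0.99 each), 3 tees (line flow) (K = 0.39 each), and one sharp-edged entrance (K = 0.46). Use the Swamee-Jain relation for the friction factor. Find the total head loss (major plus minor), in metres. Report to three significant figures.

H_L ≈ 3.19 m

V = 4Q/(πD²) = 1.180 m/s; V²/2g = 0.07098 m
Re = 3.58×10^5, ε/D = 1.43×10^-4 → f = 0.01550 (Swamee-Jain)
Major: h_f = f(L/D)·V²/2g = 0.01550·2479·0.07098 = 2.727 m
Minor: ΣK = 6.55; h_m = ΣK·V²/2g = 0.4649 m
Total H_L = 2.727 + 0.4649 = 3.192 m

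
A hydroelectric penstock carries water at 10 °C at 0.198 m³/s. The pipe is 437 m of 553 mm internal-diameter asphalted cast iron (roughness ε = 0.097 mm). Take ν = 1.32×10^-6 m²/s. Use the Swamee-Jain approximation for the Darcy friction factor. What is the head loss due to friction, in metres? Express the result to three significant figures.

V = 4Q/(πD²) = 4·0.198/(π·0.553²) = 0.8244 m/s
Re = VD/ν = 0.8244·0.553/1.32×10^-6 = 3.45×10^5 → turbulent
ε/D = 0.097/553 = 1.75×10^-4
Swamee-Jain: f = 0.01585
h_f = f(L/D)V²/(2g) = 0.01585·(437/0.553)·0.8244²/(2·9.81) = 0.4340 m

h_f ≈ 0.434 m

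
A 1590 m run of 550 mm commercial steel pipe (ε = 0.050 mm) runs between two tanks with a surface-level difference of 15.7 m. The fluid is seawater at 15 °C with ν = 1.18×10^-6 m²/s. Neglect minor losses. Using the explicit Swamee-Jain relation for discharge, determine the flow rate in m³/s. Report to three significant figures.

Swamee-Jain (Type II): Q = -0.965·√(gD⁵h_f/L)·ln[ε/(3.7D) + √(3.17ν²L/(gD³h_f))]
√(gD⁵h_f/L) = √(9.81·0.550⁵·15.7/1590) = 0.06982
ε/(3.7D) = 2.46×10^-5; √(3.17ν²L/(gD³h_f)) = 1.65×10^-5
Q = -0.965·0.06982·ln(4.112×10^-5) = 0.6805 m³/s
Check: V = 2.86 m/s, Re = 1.33×10^6, f = 0.01306, h_f = 15.8 m ≈ 15.7 m ✓

Q ≈ 0.680 m³/s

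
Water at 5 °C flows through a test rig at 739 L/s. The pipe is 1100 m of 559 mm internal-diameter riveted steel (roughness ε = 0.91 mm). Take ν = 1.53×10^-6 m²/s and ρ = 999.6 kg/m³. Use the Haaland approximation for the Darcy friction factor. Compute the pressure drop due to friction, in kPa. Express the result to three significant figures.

V = 4Q/(πD²) = 4·0.739/(π·0.559²) = 3.011 m/s
Re = VD/ν = 3.011·0.559/1.53×10^-6 = 1.10×10^6 → turbulent
ε/D = 0.91/559 = 0.00163
Haaland: f = 0.02241
h_f = f(L/D)V²/(2g) = 0.02241·(1100/0.559)·3.011²/(2·9.81) = 20.37 m
Δp = ρg·h_f = 999.6·9.81·20.37 = 199.8 kPa

Δp ≈ 200 kPa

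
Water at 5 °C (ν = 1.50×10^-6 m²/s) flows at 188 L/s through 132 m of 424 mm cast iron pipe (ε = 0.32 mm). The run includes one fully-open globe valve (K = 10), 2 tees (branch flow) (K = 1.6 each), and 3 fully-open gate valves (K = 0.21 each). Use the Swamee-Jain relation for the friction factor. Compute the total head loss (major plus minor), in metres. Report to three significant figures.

V = 4Q/(πD²) = 1.331 m/s; V²/2g = 0.09036 m
Re = 3.76×10^5, ε/D = 7.55×10^-4 → f = 0.01943 (Swamee-Jain)
Major: h_f = f(L/D)·V²/2g = 0.01943·311.3·0.09036 = 0.5467 m
Minor: ΣK = 13.8; h_m = ΣK·V²/2g = 1.250 m
Total H_L = 0.5467 + 1.250 = 1.796 m

H_L ≈ 1.80 m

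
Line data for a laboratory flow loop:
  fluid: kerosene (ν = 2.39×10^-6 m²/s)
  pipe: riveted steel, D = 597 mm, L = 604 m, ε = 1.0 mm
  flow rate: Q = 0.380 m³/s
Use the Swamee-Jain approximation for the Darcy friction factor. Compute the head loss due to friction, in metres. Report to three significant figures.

h_f ≈ 2.20 m

V = 4Q/(πD²) = 4·0.380/(π·0.597²) = 1.358 m/s
Re = VD/ν = 1.358·0.597/2.39×10^-6 = 3.39×10^5 → turbulent
ε/D = 1.0/597 = 0.00168
Swamee-Jain: f = 0.02310
h_f = f(L/D)V²/(2g) = 0.02310·(604/0.597)·1.358²/(2·9.81) = 2.195 m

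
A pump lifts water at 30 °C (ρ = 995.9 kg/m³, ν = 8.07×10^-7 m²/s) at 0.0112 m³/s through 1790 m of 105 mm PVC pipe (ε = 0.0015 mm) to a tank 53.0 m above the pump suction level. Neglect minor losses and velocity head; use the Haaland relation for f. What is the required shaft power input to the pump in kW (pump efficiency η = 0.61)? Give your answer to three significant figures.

V = 4Q/(πD²) = 1.293 m/s; Re = 1.68×10^5; ε/D = 1.43×10^-5; f = 0.01611
h_f = f(L/D)V²/2g = 23.42 m
Total head H = z + h_f = 53.0 + 23.42 = 76.42 m
P_hyd = ρgQH = 995.9·9.81·0.0112·76.42 = 8.362 kW
P_shaft = P_hyd/η = 8.362/0.61 = 13.71 kW

P_shaft ≈ 13.7 kW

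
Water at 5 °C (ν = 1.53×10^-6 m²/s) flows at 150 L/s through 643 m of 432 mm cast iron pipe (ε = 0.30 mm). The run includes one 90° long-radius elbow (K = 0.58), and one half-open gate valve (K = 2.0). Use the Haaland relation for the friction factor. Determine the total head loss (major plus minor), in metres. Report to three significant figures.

H_L ≈ 1.66 m

V = 4Q/(πD²) = 1.023 m/s; V²/2g = 0.05338 m
Re = 2.89×10^5, ε/D = 6.94×10^-4 → f = 0.01916 (Haaland)
Major: h_f = f(L/D)·V²/2g = 0.01916·1488·0.05338 = 1.522 m
Minor: ΣK = 2.58; h_m = ΣK·V²/2g = 0.1377 m
Total H_L = 1.522 + 0.1377 = 1.660 m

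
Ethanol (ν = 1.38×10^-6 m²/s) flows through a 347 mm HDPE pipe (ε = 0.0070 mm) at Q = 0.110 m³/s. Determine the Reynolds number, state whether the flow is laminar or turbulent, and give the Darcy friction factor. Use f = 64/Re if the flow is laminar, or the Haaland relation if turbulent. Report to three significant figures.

Re ≈ 2.92×10^5; turbulent; f ≈ 0.0146

V = 4Q/(πD²) = 1.163 m/s
Re = VD/ν = 1.163·0.347/1.38×10^-6 = 2.92×10^5
Re > 4000 → turbulent; ε/D = 2.02×10^-5
Haaland: f = 0.01458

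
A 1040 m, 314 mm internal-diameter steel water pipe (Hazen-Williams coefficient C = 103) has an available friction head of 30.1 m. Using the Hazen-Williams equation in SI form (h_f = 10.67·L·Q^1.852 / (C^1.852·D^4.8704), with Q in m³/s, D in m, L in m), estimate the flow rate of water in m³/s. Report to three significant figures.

Q ≈ 0.201 m³/s

Rearranging: Q = [h_f·C^1.852·D^4.8704 / (10.67·L)]^(1/1.852)
Q = [30.1·103^1.852·0.314^4.8704 / (10.67·1040)]^0.540 = 0.2014 m³/s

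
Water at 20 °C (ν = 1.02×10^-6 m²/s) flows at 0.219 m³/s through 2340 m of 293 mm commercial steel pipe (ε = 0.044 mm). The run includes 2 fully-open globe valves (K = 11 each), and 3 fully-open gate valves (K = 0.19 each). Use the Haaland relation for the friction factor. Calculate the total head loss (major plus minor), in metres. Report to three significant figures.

H_L ≈ 72.6 m

V = 4Q/(πD²) = 3.248 m/s; V²/2g = 0.5377 m
Re = 9.33×10^5, ε/D = 1.50×10^-4 → f = 0.01407 (Haaland)
Major: h_f = f(L/D)·V²/2g = 0.01407·7986·0.5377 = 60.43 m
Minor: ΣK = 22.6; h_m = ΣK·V²/2g = 12.14 m
Total H_L = 60.43 + 12.14 = 72.57 m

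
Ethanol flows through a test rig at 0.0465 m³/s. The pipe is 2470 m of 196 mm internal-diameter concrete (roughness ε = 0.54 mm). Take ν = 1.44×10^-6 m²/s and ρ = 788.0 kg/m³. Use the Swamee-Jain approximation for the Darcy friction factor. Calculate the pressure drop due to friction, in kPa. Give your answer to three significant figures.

V = 4Q/(πD²) = 4·0.0465/(π·0.196²) = 1.541 m/s
Re = VD/ν = 1.541·0.196/1.44×10^-6 = 2.10×10^5 → turbulent
ε/D = 0.54/196 = 0.00276
Swamee-Jain: f = 0.02641
h_f = f(L/D)V²/(2g) = 0.02641·(2470/0.196)·1.541²/(2·9.81) = 40.29 m
Δp = ρg·h_f = 788.0·9.81·40.29 = 311.4 kPa

Δp ≈ 311 kPa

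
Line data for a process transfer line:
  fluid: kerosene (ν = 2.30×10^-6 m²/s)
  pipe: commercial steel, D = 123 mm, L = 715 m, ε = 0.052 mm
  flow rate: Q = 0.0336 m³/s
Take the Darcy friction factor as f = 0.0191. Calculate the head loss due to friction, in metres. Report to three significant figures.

h_f ≈ 45.2 m

V = 4Q/(πD²) = 4·0.0336/(π·0.123²) = 2.828 m/s
h_f = f(L/D)V²/(2g) = 0.01910·(715/0.123)·2.828²/(2·9.81) = 45.25 m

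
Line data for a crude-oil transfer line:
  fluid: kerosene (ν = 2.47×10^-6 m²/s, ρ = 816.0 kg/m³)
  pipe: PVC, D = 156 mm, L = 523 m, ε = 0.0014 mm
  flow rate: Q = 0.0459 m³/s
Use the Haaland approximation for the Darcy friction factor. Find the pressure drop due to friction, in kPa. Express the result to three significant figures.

V = 4Q/(πD²) = 4·0.0459/(π·0.156²) = 2.401 m/s
Re = VD/ν = 2.401·0.156/2.47×10^-6 = 1.52×10^5 → turbulent
ε/D = 0.0014/156 = 8.97×10^-6
Haaland: f = 0.01641
h_f = f(L/D)V²/(2g) = 0.01641·(523/0.156)·2.401²/(2·9.81) = 16.17 m
Δp = ρg·h_f = 816.0·9.81·16.17 = 129.5 kPa

Δp ≈ 129 kPa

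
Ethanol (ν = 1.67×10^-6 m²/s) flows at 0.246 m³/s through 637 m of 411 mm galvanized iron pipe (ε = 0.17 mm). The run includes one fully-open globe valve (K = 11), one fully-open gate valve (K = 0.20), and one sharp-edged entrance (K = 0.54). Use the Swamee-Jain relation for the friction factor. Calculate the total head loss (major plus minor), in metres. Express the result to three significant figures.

V = 4Q/(πD²) = 1.854 m/s; V²/2g = 0.1752 m
Re = 4.56×10^5, ε/D = 4.14×10^-4 → f = 0.01730 (Swamee-Jain)
Major: h_f = f(L/D)·V²/2g = 0.01730·1550·0.1752 = 4.699 m
Minor: ΣK = 11.7; h_m = ΣK·V²/2g = 2.057 m
Total H_L = 4.699 + 2.057 = 6.757 m

H_L ≈ 6.76 m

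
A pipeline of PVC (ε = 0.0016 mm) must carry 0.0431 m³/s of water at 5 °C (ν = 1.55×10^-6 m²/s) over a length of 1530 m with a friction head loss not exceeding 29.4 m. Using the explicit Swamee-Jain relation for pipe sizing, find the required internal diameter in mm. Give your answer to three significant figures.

D ≈ 168 mm

Swamee-Jain (Type III): D = 0.66·[ε^1.25·(LQ²/(gh_f))^4.75 + ν·Q^9.4·(L/(gh_f))^5.2]^0.04
LQ²/(gh_f) = 0.009854; L/(gh_f) = 5.305
Term 1 = ε^1.25·(…)^4.75 = 1.68×10^-17; Term 2 = ν·Q^9.4·(…)^5.2 = 1.33×10^-15
D = 0.66·(1.68×10^-17 + 1.33×10^-15)^0.04 = 0.1678 m = 168 mm
Check: V = 1.95 m/s, Re = 2.11×10^5, f = 0.01546, h_f = 27.3 m ≈ 29.4 m ✓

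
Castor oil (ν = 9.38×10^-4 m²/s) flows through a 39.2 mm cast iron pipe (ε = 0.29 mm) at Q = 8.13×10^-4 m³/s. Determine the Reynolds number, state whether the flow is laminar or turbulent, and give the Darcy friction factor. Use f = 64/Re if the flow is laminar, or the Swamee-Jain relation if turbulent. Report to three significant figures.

V = 4Q/(πD²) = 0.6736 m/s
Re = VD/ν = 0.6736·0.0392/9.38×10^-4 = 28.2
Re < 2300 → laminar → f = 64/Re = 2.273

Re ≈ 28.2; laminar; f = 64/Re ≈ 2.27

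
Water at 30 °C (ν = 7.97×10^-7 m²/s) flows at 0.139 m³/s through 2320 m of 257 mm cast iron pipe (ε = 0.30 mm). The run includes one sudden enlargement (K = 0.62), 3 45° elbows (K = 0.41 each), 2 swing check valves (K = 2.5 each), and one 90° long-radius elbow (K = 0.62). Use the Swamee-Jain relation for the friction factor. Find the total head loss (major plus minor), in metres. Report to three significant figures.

V = 4Q/(πD²) = 2.680 m/s; V²/2g = 0.3659 m
Re = 8.64×10^5, ε/D = 0.00117 → f = 0.02080 (Swamee-Jain)
Major: h_f = f(L/D)·V²/2g = 0.02080·9027·0.3659 = 68.73 m
Minor: ΣK = 7.47; h_m = ΣK·V²/2g = 2.734 m
Total H_L = 68.73 + 2.734 = 71.46 m

H_L ≈ 71.5 m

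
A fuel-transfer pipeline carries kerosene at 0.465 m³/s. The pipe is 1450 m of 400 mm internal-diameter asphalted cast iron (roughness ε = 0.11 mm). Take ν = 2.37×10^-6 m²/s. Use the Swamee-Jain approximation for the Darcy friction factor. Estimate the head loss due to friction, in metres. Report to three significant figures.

h_f ≈ 40.3 m

V = 4Q/(πD²) = 4·0.465/(π·0.400²) = 3.700 m/s
Re = VD/ν = 3.700·0.400/2.37×10^-6 = 6.25×10^5 → turbulent
ε/D = 0.11/400 = 2.75×10^-4
Swamee-Jain: f = 0.01593
h_f = f(L/D)V²/(2g) = 0.01593·(1450/0.400)·3.700²/(2·9.81) = 40.30 m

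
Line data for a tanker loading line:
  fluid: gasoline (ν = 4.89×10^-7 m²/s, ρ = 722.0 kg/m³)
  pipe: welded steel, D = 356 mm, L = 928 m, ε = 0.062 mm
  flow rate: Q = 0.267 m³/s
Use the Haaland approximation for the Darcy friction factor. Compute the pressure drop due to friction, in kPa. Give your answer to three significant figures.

Δp ≈ 94.0 kPa

V = 4Q/(πD²) = 4·0.267/(π·0.356²) = 2.682 m/s
Re = VD/ν = 2.682·0.356/4.89×10^-7 = 1.95×10^6 → turbulent
ε/D = 0.062/356 = 1.74×10^-4
Haaland: f = 0.01388
h_f = f(L/D)V²/(2g) = 0.01388·(928/0.356)·2.682²/(2·9.81) = 13.27 m
Δp = ρg·h_f = 722.0·9.81·13.27 = 93.99 kPa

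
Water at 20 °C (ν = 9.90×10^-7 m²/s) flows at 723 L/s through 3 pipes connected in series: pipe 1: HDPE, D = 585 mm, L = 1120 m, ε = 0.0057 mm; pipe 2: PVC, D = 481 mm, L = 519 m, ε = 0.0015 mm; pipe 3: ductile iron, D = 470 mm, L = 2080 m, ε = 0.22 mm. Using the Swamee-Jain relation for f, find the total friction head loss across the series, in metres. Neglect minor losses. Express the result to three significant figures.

H ≈ 82.8 m

Pipe 1: V = 2.690 m/s, Re = 1.59×10^6, ε/D = 9.74×10^-6, f = 0.01107, h_1 = f(L/D)V²/2g = 7.816 m
Pipe 2: V = 3.979 m/s, Re = 1.93×10^6, ε/D = 3.12×10^-6, f = 0.01054, h_2 = f(L/D)V²/2g = 9.175 m
Pipe 3: V = 4.167 m/s, Re = 1.98×10^6, ε/D = 4.68×10^-4, f = 0.01680, h_3 = f(L/D)V²/2g = 65.82 m
Series → Q common, losses add: H = Σh = 82.81 m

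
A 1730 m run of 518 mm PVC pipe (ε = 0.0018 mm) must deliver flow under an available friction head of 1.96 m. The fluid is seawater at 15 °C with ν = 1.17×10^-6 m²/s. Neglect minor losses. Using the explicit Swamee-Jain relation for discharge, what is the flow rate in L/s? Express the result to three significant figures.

Swamee-Jain (Type II): Q = -0.965·√(gD⁵h_f/L)·ln[ε/(3.7D) + √(3.17ν²L/(gD³h_f))]
√(gD⁵h_f/L) = √(9.81·0.518⁵·1.96/1730) = 0.02036
ε/(3.7D) = 9.39×10^-7; √(3.17ν²L/(gD³h_f)) = 5.30×10^-5
Q = -0.965·0.02036·ln(5.394×10^-5) = 0.1931 m³/s
Check: V = 0.916 m/s, Re = 4.06×10^5, f = 0.01364, h_f = 1.95 m ≈ 1.96 m ✓

Q ≈ 193 L/s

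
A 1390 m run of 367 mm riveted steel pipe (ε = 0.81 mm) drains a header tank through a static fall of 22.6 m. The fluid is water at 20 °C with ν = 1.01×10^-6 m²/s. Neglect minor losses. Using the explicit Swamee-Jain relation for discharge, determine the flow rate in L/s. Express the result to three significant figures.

Swamee-Jain (Type II): Q = -0.965·√(gD⁵h_f/L)·ln[ε/(3.7D) + √(3.17ν²L/(gD³h_f))]
√(gD⁵h_f/L) = √(9.81·0.367⁵·22.6/1390) = 0.03259
ε/(3.7D) = 5.97×10^-4; √(3.17ν²L/(gD³h_f)) = 2.03×10^-5
Q = -0.965·0.03259·ln(6.168×10^-4) = 0.2324 m³/s
Check: V = 2.20 m/s, Re = 7.98×10^5, f = 0.02435, h_f = 22.7 m ≈ 22.6 m ✓

Q ≈ 232 L/s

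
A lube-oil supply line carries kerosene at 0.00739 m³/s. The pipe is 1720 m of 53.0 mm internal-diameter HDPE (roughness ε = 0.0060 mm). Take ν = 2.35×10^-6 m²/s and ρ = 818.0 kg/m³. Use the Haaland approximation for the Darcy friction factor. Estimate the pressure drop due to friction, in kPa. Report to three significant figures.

Δp ≈ 2880 kPa

V = 4Q/(πD²) = 4·0.00739/(π·0.0530²) = 3.350 m/s
Re = VD/ν = 3.350·0.0530/2.35×10^-6 = 7.55×10^4 → turbulent
ε/D = 0.0060/53.0 = 1.13×10^-4
Haaland: f = 0.01934
h_f = f(L/D)V²/(2g) = 0.01934·(1720/0.0530)·3.350²/(2·9.81) = 358.9 m
Δp = ρg·h_f = 818.0·9.81·358.9 = 2880 kPa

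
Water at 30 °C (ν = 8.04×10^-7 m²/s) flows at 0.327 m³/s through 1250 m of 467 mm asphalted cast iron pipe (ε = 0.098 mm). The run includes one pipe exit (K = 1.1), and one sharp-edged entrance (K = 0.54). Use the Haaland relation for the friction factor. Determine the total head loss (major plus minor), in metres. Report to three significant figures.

V = 4Q/(πD²) = 1.909 m/s; V²/2g = 0.1858 m
Re = 1.11×10^6, ε/D = 2.10×10^-4 → f = 0.01464 (Haaland)
Major: h_f = f(L/D)·V²/2g = 0.01464·2677·0.1858 = 7.277 m
Minor: ΣK = 1.64; h_m = ΣK·V²/2g = 0.3046 m
Total H_L = 7.277 + 0.3046 = 7.581 m

H_L ≈ 7.58 m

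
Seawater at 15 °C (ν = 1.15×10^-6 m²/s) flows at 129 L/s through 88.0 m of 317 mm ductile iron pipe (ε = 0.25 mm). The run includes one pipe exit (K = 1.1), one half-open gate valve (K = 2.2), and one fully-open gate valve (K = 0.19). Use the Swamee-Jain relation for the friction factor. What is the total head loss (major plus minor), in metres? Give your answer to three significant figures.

V = 4Q/(πD²) = 1.634 m/s; V²/2g = 0.1362 m
Re = 4.51×10^5, ε/D = 7.89×10^-4 → f = 0.01945 (Swamee-Jain)
Major: h_f = f(L/D)·V²/2g = 0.01945·277.6·0.1362 = 0.7352 m
Minor: ΣK = 3.49; h_m = ΣK·V²/2g = 0.4752 m
Total H_L = 0.7352 + 0.4752 = 1.210 m

H_L ≈ 1.21 m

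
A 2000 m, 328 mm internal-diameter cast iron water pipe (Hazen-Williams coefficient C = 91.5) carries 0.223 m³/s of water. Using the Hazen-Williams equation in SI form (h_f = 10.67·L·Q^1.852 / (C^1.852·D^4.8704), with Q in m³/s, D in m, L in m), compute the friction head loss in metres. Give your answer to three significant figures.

h_f = 10.67·2000·0.223^1.852 / (91.5^1.852·0.328^4.8704) = 70.40 m

h_f ≈ 70.4 m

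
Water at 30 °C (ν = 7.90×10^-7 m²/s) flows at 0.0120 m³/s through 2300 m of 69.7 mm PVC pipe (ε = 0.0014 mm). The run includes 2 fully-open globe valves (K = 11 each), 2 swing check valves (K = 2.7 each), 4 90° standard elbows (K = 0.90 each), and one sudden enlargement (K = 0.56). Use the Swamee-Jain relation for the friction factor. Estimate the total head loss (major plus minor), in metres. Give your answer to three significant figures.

V = 4Q/(πD²) = 3.145 m/s; V²/2g = 0.5041 m
Re = 2.77×10^5, ε/D = 2.01×10^-5 → f = 0.01481 (Swamee-Jain)
Major: h_f = f(L/D)·V²/2g = 0.01481·32999·0.5041 = 246.4 m
Minor: ΣK = 31.6; h_m = ΣK·V²/2g = 15.91 m
Total H_L = 246.4 + 15.91 = 262.3 m

H_L ≈ 262 m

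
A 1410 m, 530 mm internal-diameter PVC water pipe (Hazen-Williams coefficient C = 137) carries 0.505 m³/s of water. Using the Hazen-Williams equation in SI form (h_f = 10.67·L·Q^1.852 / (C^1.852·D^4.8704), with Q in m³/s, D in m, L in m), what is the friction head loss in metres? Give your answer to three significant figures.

h_f ≈ 10.3 m

h_f = 10.67·1410·0.505^1.852 / (137^1.852·0.530^4.8704) = 10.32 m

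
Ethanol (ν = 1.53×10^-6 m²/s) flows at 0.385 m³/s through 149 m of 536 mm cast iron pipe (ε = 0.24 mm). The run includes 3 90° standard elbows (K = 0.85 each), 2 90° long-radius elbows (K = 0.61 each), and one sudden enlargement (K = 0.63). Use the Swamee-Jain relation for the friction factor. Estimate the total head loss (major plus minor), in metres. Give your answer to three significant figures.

H_L ≈ 1.37 m

V = 4Q/(πD²) = 1.706 m/s; V²/2g = 0.1484 m
Re = 5.98×10^5, ε/D = 4.48×10^-4 → f = 0.01728 (Swamee-Jain)
Major: h_f = f(L/D)·V²/2g = 0.01728·278.0·0.1484 = 0.7129 m
Minor: ΣK = 4.40; h_m = ΣK·V²/2g = 0.6529 m
Total H_L = 0.7129 + 0.6529 = 1.366 m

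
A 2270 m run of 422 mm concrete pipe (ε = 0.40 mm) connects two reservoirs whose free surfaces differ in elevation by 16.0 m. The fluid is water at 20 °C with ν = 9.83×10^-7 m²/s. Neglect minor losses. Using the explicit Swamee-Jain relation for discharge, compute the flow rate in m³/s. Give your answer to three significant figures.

Swamee-Jain (Type II): Q = -0.965·√(gD⁵h_f/L)·ln[ε/(3.7D) + √(3.17ν²L/(gD³h_f))]
√(gD⁵h_f/L) = √(9.81·0.422⁵·16.0/2270) = 0.03042
ε/(3.7D) = 2.56×10^-4; √(3.17ν²L/(gD³h_f)) = 2.43×10^-5
Q = -0.965·0.03042·ln(2.805×10^-4) = 0.2401 m³/s
Check: V = 1.72 m/s, Re = 7.37×10^5, f = 0.01991, h_f = 16.1 m ≈ 16.0 m ✓

Q ≈ 0.240 m³/s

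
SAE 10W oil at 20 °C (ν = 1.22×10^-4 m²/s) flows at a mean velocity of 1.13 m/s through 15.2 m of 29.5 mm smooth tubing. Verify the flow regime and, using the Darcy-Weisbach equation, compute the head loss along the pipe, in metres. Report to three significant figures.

h_f ≈ 7.85 m

Re = VD/ν = 1.13·0.02950/1.22×10^-4 = 273 → laminar (Re < 2300)
f = 64/Re = 0.2342
h_f = f(L/D)V²/(2g) = 0.2342·(15.2/0.02950)·1.13²/(2·9.81) = 7.855 m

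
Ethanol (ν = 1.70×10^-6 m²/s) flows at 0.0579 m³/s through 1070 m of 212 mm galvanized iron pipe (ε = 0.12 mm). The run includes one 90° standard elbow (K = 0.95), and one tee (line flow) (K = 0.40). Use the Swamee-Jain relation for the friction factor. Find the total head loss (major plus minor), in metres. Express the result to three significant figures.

V = 4Q/(πD²) = 1.640 m/s; V²/2g = 0.1371 m
Re = 2.05×10^5, ε/D = 5.66×10^-4 → f = 0.01924 (Swamee-Jain)
Major: h_f = f(L/D)·V²/2g = 0.01924·5047·0.1371 = 13.31 m
Minor: ΣK = 1.35; h_m = ΣK·V²/2g = 0.1851 m
Total H_L = 13.31 + 0.1851 = 13.50 m

H_L ≈ 13.5 m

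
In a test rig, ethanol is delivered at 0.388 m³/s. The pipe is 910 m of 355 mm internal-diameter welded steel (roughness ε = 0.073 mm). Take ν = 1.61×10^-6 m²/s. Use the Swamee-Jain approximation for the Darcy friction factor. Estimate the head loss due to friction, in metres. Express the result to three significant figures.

V = 4Q/(πD²) = 4·0.388/(π·0.355²) = 3.920 m/s
Re = VD/ν = 3.920·0.355/1.61×10^-6 = 8.64×10^5 → turbulent
ε/D = 0.073/355 = 2.06×10^-4
Swamee-Jain: f = 0.01496
h_f = f(L/D)V²/(2g) = 0.01496·(910/0.355)·3.920²/(2·9.81) = 30.03 m

h_f ≈ 30.0 m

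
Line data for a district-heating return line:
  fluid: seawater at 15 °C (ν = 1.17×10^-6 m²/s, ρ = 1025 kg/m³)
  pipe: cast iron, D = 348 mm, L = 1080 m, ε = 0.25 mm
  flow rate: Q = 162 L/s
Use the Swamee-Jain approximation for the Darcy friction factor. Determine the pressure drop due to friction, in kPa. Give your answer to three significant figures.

Δp ≈ 87.7 kPa

V = 4Q/(πD²) = 4·0.162/(π·0.348²) = 1.703 m/s
Re = VD/ν = 1.703·0.348/1.17×10^-6 = 5.07×10^5 → turbulent
ε/D = 0.25/348 = 7.18×10^-4
Swamee-Jain: f = 0.01901
h_f = f(L/D)V²/(2g) = 0.01901·(1080/0.348)·1.703²/(2·9.81) = 8.722 m
Δp = ρg·h_f = 1025·9.81·8.722 = 87.71 kPa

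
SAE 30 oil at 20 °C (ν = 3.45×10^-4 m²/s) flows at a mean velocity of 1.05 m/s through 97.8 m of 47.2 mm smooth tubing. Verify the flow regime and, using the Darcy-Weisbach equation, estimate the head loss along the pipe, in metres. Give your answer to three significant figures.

h_f ≈ 51.9 m

Re = VD/ν = 1.05·0.04720/3.45×10^-4 = 144 → laminar (Re < 2300)
f = 64/Re = 0.4455
h_f = f(L/D)V²/(2g) = 0.4455·(97.8/0.04720)·1.05²/(2·9.81) = 51.87 m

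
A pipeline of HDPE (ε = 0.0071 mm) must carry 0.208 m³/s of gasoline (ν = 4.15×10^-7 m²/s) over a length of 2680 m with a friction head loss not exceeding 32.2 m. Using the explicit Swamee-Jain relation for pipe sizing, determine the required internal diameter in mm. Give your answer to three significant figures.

D ≈ 320 mm

Swamee-Jain (Type III): D = 0.66·[ε^1.25·(LQ²/(gh_f))^4.75 + ν·Q^9.4·(L/(gh_f))^5.2]^0.04
LQ²/(gh_f) = 0.3671; L/(gh_f) = 8.484
Term 1 = ε^1.25·(…)^4.75 = 3.14×10^-9; Term 2 = ν·Q^9.4·(…)^5.2 = 1.09×10^-8
D = 0.66·(3.14×10^-9 + 1.09×10^-8)^0.04 = 0.3202 m = 320 mm
Check: V = 2.58 m/s, Re = 1.99×10^6, f = 0.01114, h_f = 31.7 m ≈ 32.2 m ✓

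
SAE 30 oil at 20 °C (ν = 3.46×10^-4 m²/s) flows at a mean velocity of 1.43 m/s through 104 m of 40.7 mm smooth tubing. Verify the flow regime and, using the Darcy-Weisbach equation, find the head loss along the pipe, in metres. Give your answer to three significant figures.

Re = VD/ν = 1.43·0.04070/3.46×10^-4 = 168 → laminar (Re < 2300)
f = 64/Re = 0.3805
h_f = f(L/D)V²/(2g) = 0.3805·(104/0.04070)·1.43²/(2·9.81) = 101.3 m

h_f ≈ 101 m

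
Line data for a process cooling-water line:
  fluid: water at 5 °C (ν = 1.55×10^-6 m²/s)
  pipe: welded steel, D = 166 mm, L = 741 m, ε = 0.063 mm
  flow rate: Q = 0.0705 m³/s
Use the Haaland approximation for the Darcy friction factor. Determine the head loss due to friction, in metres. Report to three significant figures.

h_f ≈ 41.4 m

V = 4Q/(πD²) = 4·0.0705/(π·0.166²) = 3.257 m/s
Re = VD/ν = 3.257·0.166/1.55×10^-6 = 3.49×10^5 → turbulent
ε/D = 0.063/166 = 3.80×10^-4
Haaland: f = 0.01714
h_f = f(L/D)V²/(2g) = 0.01714·(741/0.166)·3.257²/(2·9.81) = 41.39 m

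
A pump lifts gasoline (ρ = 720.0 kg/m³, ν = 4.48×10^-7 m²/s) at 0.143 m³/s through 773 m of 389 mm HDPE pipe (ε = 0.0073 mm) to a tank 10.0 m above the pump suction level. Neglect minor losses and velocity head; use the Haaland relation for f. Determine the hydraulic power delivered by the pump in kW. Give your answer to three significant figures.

V = 4Q/(πD²) = 1.203 m/s; Re = 1.04×10^6; ε/D = 1.88×10^-5; f = 0.01186
h_f = f(L/D)V²/2g = 1.740 m
Total head H = z + h_f = 10.0 + 1.740 = 11.74 m
P_hyd = ρgQH = 720.0·9.81·0.143·11.74 = 11.86 kW

P_hyd ≈ 11.9 kW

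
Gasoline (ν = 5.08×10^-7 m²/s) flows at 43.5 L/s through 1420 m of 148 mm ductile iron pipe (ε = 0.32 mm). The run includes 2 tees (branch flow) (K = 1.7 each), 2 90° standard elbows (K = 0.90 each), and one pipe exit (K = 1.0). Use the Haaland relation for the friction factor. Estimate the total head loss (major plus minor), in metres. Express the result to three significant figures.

V = 4Q/(πD²) = 2.529 m/s; V²/2g = 0.3259 m
Re = 7.37×10^5, ε/D = 0.00216 → f = 0.02417 (Haaland)
Major: h_f = f(L/D)·V²/2g = 0.02417·9595·0.3259 = 75.57 m
Minor: ΣK = 6.20; h_m = ΣK·V²/2g = 2.020 m
Total H_L = 75.57 + 2.020 = 77.59 m

H_L ≈ 77.6 m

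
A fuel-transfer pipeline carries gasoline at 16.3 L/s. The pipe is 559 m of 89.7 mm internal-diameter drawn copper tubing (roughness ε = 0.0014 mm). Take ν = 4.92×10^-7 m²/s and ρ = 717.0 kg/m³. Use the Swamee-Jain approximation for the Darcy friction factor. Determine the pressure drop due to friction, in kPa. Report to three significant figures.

Δp ≈ 200 kPa

V = 4Q/(πD²) = 4·0.0163/(π·0.0897²) = 2.579 m/s
Re = VD/ν = 2.579·0.0897/4.92×10^-7 = 4.70×10^5 → turbulent
ε/D = 0.0014/89.7 = 1.56×10^-5
Swamee-Jain: f = 0.01347
h_f = f(L/D)V²/(2g) = 0.01347·(559/0.0897)·2.579²/(2·9.81) = 28.48 m
Δp = ρg·h_f = 717.0·9.81·28.48 = 200.3 kPa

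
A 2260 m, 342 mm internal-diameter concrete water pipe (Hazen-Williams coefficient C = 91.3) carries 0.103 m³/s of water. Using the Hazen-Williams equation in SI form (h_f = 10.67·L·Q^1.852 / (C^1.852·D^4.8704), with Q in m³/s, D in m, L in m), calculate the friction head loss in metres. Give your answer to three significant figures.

h_f ≈ 15.6 m

h_f = 10.67·2260·0.103^1.852 / (91.3^1.852·0.342^4.8704) = 15.59 m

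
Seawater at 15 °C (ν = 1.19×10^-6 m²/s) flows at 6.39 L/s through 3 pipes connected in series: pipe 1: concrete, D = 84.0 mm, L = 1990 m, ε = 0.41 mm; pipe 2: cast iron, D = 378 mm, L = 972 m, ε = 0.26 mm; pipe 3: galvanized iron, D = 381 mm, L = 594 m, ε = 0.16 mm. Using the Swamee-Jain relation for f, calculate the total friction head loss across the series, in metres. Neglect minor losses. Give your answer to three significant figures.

Pipe 1: V = 1.153 m/s, Re = 8.14×10^4, ε/D = 0.00488, f = 0.03159, h_1 = f(L/D)V²/2g = 50.71 m
Pipe 2: V = 0.05694 m/s, Re = 1.81×10^4, ε/D = 6.88×10^-4, f = 0.02803, h_2 = f(L/D)V²/2g = 0.01191 m
Pipe 3: V = 0.05605 m/s, Re = 1.79×10^4, ε/D = 4.20×10^-4, f = 0.02750, h_3 = f(L/D)V²/2g = 0.006864 m
Series → Q common, losses add: H = Σh = 50.73 m

H ≈ 50.7 m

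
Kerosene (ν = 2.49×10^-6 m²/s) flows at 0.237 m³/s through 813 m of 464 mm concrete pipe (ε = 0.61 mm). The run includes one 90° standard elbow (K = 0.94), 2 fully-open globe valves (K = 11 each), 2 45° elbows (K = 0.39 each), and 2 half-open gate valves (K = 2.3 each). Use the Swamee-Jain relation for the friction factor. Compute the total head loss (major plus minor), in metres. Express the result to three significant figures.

H_L ≈ 6.71 m

V = 4Q/(πD²) = 1.402 m/s; V²/2g = 0.1001 m
Re = 2.61×10^5, ε/D = 0.00131 → f = 0.02208 (Swamee-Jain)
Major: h_f = f(L/D)·V²/2g = 0.02208·1752·0.1001 = 3.874 m
Minor: ΣK = 28.3; h_m = ΣK·V²/2g = 2.836 m
Total H_L = 3.874 + 2.836 = 6.710 m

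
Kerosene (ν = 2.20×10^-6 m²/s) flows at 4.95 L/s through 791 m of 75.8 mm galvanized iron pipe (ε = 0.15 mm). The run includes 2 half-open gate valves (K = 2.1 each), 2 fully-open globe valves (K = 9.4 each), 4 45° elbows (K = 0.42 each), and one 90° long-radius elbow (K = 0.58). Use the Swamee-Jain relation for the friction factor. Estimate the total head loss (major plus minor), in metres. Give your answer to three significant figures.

H_L ≈ 19.2 m

V = 4Q/(πD²) = 1.097 m/s; V²/2g = 0.06133 m
Re = 3.78×10^4, ε/D = 0.00198 → f = 0.02754 (Swamee-Jain)
Major: h_f = f(L/D)·V²/2g = 0.02754·10435·0.06133 = 17.62 m
Minor: ΣK = 25.3; h_m = ΣK·V²/2g = 1.549 m
Total H_L = 17.62 + 1.549 = 19.17 m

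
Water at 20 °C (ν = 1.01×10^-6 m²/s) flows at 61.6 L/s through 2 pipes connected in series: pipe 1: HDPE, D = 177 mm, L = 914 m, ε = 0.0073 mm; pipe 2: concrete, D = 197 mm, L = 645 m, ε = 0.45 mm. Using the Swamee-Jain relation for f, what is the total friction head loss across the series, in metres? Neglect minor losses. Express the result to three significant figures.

H ≈ 40.0 m

Pipe 1: V = 2.503 m/s, Re = 4.39×10^5, ε/D = 4.12×10^-5, f = 0.01398, h_1 = f(L/D)V²/2g = 23.07 m
Pipe 2: V = 2.021 m/s, Re = 3.94×10^5, ε/D = 0.00228, f = 0.02482, h_2 = f(L/D)V²/2g = 16.92 m
Series → Q common, losses add: H = Σh = 39.98 m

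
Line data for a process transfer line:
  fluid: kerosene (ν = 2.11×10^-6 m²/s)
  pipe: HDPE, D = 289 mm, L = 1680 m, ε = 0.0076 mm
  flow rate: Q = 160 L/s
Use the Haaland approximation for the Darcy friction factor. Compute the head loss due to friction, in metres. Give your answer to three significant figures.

V = 4Q/(πD²) = 4·0.160/(π·0.289²) = 2.439 m/s
Re = VD/ν = 2.439·0.289/2.11×10^-6 = 3.34×10^5 → turbulent
ε/D = 0.0076/289 = 2.63×10^-5
Haaland: f = 0.01430
h_f = f(L/D)V²/(2g) = 0.01430·(1680/0.289)·2.439²/(2·9.81) = 25.20 m

h_f ≈ 25.2 m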